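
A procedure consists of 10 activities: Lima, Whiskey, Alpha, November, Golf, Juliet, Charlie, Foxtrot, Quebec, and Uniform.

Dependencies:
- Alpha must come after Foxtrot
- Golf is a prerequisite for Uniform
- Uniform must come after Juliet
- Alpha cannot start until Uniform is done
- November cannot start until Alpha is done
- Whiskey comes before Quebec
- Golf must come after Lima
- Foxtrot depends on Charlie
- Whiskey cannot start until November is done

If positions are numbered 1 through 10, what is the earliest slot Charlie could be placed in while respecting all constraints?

Charlie has no prerequisites at all, so it can go in position 1.

1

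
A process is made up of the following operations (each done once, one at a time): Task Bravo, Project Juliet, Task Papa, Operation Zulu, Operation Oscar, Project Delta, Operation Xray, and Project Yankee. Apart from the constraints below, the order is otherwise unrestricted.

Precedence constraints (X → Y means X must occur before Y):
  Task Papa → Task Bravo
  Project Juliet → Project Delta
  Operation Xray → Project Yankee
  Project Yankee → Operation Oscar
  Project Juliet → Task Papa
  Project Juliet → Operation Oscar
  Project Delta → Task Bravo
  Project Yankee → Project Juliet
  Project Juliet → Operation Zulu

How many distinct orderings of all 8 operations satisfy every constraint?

Only Operation Xray has no prerequisites, so it must go first.
Enumerating by repeatedly choosing an available operation (one whose prerequisites are all placed) gives 40 distinct complete orderings.

40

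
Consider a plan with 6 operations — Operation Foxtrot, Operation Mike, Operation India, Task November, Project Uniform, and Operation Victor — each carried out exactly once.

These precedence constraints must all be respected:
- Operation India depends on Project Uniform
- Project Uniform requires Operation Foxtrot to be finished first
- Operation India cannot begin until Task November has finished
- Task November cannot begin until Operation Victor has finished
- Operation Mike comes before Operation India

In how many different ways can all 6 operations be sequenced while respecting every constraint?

The operations with no prerequisites are Operation Foxtrot, Operation Mike, Operation Victor; any of them can be placed first.
Counting all ways to extend the partial order to a total order gives 30.

30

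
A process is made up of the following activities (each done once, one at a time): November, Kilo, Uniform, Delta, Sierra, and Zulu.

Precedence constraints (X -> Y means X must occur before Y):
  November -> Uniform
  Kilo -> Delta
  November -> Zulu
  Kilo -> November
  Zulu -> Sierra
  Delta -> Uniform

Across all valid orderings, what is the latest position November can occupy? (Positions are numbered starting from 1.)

3

Following every chain forward from November, the activities that must come later are Uniform, Sierra, Zulu — 3 of them.
So at least 3 activities follow November, putting November no later than position 3. That position is achievable by scheduling everything else first.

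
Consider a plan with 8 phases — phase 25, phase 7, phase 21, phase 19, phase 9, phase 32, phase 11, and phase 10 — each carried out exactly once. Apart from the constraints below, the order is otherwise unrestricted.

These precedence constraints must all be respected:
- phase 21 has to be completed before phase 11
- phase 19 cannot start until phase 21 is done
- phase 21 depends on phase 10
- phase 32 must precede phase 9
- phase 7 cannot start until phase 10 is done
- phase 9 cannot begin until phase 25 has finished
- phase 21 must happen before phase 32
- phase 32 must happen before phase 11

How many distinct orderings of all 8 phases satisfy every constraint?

2 phases have no prerequisites (phase 25, phase 10), so any of them could come first.
Systematically extending each partial ordering one phase at a time and counting, there are 279 complete orderings.

279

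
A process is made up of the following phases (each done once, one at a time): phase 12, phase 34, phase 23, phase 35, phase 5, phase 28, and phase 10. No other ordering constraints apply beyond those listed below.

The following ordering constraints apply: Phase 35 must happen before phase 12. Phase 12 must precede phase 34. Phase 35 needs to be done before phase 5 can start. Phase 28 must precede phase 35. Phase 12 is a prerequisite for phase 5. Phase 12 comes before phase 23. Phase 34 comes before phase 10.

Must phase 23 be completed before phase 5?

No chain of constraints connects phase 23 to phase 5 in either direction.
A valid ordering placing phase 5 before phase 23 exists, so the answer is no.

No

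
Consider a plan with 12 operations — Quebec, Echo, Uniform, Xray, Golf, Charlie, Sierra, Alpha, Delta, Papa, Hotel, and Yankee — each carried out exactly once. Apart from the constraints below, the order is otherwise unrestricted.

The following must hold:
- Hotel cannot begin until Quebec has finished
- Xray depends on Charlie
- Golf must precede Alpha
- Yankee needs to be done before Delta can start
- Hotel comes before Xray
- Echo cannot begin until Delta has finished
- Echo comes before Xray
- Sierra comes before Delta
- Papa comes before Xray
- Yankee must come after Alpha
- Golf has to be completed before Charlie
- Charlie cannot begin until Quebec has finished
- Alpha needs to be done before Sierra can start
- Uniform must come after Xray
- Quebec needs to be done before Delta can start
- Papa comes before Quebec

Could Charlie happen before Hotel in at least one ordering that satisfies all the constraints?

No chain of constraints runs from Hotel to Charlie, so Hotel is not required to come first.
That means at least one valid schedule has Charlie before Hotel.

Yes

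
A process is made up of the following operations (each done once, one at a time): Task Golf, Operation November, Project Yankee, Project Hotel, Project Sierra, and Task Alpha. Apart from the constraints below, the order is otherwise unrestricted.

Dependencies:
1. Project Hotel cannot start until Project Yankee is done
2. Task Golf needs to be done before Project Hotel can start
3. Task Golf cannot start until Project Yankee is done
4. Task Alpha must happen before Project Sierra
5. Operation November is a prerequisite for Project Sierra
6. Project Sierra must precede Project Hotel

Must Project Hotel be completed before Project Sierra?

There is a chain Project Sierra → Project Hotel, which puts Project Sierra before Project Hotel.
So Project Hotel never precedes Project Sierra.

No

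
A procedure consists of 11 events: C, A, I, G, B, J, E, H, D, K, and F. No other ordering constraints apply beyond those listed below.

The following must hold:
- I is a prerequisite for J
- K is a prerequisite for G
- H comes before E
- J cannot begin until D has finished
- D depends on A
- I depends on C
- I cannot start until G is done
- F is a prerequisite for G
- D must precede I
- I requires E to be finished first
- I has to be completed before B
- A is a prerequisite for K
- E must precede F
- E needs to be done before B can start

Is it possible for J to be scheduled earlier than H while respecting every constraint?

No

The constraints give a chain H → E → I → J, which forces H before J.
So no valid ordering can have J before H.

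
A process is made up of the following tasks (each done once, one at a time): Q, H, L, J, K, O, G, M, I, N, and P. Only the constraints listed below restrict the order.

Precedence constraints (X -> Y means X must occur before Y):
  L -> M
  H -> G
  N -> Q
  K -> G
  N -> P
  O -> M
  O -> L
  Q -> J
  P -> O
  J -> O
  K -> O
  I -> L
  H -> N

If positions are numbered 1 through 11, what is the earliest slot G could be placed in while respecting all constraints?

3

Working backwards through the constraints from G, its full set of required predecessors is H, K — 2 of them.
With 2 mandatory predecessors, the earliest G can sit is position 2+1 = 3, and placing just those 2 first achieves it.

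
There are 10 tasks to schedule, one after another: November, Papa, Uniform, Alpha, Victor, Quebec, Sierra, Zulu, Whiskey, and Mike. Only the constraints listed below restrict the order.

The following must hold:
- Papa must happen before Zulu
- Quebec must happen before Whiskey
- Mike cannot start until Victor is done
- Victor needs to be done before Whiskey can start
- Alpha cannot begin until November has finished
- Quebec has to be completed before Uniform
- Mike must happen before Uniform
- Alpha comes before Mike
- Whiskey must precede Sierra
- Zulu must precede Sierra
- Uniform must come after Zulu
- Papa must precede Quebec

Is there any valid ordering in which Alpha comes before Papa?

Yes

The constraints leave Alpha and Papa unordered relative to each other; nothing requires Papa earlier.
That means at least one valid schedule has Alpha before Papa.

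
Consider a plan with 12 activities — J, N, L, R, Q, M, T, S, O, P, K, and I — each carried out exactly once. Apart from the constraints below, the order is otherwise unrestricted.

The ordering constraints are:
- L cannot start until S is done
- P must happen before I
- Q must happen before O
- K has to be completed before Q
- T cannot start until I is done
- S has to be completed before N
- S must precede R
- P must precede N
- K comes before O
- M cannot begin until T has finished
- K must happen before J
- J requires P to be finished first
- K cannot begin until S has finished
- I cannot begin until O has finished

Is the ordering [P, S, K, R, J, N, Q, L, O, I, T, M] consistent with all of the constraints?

Every stated constraint is respected: P sits at position 1, ahead of I at position 10, and each of the other listed pairs likewise has the predecessor earlier in the sequence.

Yes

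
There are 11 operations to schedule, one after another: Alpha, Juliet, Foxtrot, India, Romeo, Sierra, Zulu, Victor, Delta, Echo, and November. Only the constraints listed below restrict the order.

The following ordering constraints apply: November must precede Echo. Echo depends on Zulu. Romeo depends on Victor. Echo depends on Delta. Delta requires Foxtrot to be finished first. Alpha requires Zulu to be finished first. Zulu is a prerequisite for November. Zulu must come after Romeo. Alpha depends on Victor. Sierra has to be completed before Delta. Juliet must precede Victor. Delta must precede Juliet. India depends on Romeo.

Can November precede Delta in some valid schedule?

No

There is a dependency chain Delta → Juliet → Victor → Romeo → Zulu → November, so November always comes after Delta.
So no valid ordering can have November before Delta.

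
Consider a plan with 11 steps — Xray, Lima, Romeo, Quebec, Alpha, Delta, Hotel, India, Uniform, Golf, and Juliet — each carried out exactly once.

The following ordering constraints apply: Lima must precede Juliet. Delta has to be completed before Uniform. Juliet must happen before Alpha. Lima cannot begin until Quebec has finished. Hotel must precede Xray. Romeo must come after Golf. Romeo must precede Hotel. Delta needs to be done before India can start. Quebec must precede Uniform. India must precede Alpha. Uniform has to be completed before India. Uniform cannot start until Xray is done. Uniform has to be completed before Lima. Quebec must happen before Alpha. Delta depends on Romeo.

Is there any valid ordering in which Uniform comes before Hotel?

No

The constraints give a chain Hotel → Xray → Uniform, which forces Hotel before Uniform.
Hence Uniform can never be scheduled before Hotel.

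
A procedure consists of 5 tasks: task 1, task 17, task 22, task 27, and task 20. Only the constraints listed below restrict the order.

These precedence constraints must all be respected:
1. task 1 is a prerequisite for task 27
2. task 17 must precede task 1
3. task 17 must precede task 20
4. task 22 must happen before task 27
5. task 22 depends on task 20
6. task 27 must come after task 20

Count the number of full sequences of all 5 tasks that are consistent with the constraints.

3

Task 17 is the only task with nothing required before it, so every ordering starts there.
Enumerating by repeatedly choosing an available task (one whose prerequisites are all placed) gives 3 distinct complete orderings.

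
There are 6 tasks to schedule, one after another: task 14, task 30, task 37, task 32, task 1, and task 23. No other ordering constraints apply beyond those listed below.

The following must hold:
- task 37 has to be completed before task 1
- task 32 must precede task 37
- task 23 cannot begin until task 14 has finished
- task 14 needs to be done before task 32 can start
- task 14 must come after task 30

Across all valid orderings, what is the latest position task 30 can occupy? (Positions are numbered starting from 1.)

Every task that must follow task 30 has to come after it. Tracing all chains starting from task 30, those tasks are: task 14, task 37, task 32, task 1, task 23 — 5 in total.
So at least 5 tasks follow task 30, putting task 30 no later than position 1. That position is achievable by scheduling everything else first.

1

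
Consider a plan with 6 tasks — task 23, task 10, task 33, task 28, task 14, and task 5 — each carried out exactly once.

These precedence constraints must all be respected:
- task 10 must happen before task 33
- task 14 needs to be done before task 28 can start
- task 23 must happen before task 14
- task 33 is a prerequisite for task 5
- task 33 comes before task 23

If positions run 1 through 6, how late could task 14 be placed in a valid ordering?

Following the constraints forward from task 14, its only required successor is task 28.
So at least 1 task follows task 14, putting task 14 no later than position 5. That position is achievable by scheduling everything else first.

5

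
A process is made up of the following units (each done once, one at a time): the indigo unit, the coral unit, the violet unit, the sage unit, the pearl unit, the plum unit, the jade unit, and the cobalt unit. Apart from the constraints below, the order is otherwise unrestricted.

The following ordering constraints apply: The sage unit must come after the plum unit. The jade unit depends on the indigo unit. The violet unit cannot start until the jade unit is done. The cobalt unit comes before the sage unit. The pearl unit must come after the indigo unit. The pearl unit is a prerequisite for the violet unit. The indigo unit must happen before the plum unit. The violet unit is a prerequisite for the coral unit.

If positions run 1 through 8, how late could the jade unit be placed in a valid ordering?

The units that are forced after the jade unit, directly or by a chain of constraints, are the coral unit, the violet unit. That's 2 units.
So at least 2 units follow the jade unit, putting the jade unit no later than position 6. That position is achievable by scheduling everything else first.

6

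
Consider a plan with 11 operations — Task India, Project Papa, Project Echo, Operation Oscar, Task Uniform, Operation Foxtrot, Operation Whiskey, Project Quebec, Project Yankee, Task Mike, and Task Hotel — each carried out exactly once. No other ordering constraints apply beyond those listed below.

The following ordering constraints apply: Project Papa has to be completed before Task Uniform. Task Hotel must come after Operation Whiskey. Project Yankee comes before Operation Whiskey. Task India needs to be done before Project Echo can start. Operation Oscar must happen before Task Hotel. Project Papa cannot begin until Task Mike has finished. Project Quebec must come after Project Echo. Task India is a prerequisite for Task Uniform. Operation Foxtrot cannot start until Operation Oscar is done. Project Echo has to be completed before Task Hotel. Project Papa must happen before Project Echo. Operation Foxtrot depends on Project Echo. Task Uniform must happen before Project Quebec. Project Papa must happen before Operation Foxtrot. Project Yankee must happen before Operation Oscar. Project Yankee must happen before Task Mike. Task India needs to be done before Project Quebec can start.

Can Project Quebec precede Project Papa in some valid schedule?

No

There is a dependency chain Project Papa → Project Echo → Project Quebec, so Project Quebec always comes after Project Papa.
So no valid ordering can have Project Quebec before Project Papa.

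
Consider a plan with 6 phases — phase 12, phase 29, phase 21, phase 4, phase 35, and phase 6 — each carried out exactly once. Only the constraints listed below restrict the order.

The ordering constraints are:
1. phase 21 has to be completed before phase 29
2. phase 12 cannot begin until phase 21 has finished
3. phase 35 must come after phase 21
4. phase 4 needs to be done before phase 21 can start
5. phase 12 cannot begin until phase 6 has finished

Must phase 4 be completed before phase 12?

Following the dependencies: phase 4 → phase 21 → phase 12.
That forces phase 4 before phase 12 in every valid schedule.

Yes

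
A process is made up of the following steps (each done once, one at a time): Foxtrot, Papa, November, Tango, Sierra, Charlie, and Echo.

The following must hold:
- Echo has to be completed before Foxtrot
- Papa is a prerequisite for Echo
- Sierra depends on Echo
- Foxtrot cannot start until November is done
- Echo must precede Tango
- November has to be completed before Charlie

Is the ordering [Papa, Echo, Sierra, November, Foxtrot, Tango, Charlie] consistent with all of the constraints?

Every stated constraint is respected: Echo sits at position 2, ahead of Tango at position 6, and each of the other listed pairs likewise has the predecessor earlier in the sequence.

Yes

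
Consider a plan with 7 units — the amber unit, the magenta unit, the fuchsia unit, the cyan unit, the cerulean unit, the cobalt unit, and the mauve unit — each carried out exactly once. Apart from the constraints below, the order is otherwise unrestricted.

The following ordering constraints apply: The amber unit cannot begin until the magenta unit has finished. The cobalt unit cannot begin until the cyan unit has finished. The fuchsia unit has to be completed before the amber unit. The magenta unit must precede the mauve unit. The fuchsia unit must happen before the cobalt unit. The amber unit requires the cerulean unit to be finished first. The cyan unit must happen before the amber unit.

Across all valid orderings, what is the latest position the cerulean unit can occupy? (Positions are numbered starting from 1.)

6

Following the constraints forward from the cerulean unit, its only required successor is the amber unit.
With 1 mandatory successor out of 7 units total, the latest slot for the cerulean unit is 7−1 = 6, and it's reachable by doing all non-successors before the cerulean unit.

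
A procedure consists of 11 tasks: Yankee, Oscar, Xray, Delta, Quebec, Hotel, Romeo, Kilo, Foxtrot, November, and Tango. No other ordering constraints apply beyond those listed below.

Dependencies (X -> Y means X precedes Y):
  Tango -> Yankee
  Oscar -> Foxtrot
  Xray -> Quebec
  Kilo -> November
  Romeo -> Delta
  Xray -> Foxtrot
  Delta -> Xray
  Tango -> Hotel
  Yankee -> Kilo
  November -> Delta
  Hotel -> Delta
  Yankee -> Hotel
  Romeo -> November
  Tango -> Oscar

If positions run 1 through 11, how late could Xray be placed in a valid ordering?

The tasks that are forced after Xray, directly or by a chain of constraints, are Quebec, Foxtrot. That's 2 tasks.
With 2 mandatory successors out of 11 tasks total, the latest slot for Xray is 11−2 = 9, and it's reachable by doing all non-successors before Xray.

9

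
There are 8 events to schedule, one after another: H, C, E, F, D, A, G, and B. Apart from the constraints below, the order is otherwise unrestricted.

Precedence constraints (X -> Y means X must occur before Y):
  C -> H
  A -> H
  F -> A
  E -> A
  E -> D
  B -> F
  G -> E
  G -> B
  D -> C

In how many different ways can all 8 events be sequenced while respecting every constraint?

19

Only G has no prerequisites, so it must go first.
Enumerating by repeatedly choosing an available event (one whose prerequisites are all placed) gives 19 distinct complete orderings.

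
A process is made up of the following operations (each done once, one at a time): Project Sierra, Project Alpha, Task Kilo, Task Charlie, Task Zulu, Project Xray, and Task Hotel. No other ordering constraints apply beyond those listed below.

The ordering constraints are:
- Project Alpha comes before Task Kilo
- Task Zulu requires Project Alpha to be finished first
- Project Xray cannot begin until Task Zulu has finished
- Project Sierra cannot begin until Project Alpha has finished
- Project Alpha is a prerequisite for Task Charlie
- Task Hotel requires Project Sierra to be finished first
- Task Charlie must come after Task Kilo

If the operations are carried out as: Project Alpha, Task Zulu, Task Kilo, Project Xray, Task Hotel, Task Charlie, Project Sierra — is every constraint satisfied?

The sequence places Task Hotel ahead of Project Sierra.
But one of the constraints requires Project Sierra before Task Hotel, so this ordering violates it.

No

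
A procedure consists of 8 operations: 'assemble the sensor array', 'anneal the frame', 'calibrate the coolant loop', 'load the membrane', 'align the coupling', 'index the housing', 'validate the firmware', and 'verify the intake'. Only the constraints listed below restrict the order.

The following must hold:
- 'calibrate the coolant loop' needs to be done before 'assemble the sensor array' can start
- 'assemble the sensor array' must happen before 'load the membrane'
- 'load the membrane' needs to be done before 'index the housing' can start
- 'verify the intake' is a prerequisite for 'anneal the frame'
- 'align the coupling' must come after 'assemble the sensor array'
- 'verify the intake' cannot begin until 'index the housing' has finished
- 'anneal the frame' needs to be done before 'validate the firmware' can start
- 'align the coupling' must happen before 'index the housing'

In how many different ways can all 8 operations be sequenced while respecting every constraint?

2

Only 'calibrate the coolant loop' has no prerequisites, so it must go first.
Enumerating by repeatedly choosing an available operation (one whose prerequisites are all placed) gives 2 distinct complete orderings.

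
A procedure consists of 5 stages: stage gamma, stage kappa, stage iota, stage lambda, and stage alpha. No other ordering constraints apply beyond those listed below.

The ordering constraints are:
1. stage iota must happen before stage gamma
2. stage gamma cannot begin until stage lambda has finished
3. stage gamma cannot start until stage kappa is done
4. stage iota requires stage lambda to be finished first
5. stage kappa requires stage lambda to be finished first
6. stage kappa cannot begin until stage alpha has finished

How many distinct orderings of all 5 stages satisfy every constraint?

2 stages have no prerequisites (stage lambda, stage alpha), so any of them could come first.
Systematically extending each partial ordering one stage at a time and counting, there are 5 complete orderings.

5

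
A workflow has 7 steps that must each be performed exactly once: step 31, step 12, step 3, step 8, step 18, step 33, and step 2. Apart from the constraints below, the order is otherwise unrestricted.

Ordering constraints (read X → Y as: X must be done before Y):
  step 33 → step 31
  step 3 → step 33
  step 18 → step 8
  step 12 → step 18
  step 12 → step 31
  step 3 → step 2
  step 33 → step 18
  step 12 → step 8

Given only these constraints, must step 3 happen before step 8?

Yes

Tracing the constraints gives a chain: step 3 → step 33 → step 18 → step 8.
Hence step 3 necessarily comes before step 8.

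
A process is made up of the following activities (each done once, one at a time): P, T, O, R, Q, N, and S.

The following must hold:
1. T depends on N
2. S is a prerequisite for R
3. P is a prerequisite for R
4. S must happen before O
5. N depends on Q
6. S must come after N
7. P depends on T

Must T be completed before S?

No

Nothing in the constraints links T and S; they are unordered relative to each other.
There exist valid orderings with S before T, so T is not required to come first.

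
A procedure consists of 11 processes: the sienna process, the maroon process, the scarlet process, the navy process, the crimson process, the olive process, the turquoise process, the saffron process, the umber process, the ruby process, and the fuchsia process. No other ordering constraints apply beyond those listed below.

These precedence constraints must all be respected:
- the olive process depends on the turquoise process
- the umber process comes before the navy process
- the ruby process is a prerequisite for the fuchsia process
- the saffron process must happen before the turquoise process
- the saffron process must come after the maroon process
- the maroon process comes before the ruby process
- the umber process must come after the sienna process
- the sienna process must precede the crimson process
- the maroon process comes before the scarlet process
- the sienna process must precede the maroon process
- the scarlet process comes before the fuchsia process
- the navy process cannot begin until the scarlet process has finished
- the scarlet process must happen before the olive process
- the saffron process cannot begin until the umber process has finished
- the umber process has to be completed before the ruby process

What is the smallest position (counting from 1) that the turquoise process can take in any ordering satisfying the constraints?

5

Every process that must precede the turquoise process has to come before it. Tracing all chains that end at the turquoise process, those processes are: the sienna process, the maroon process, the saffron process, the umber process — 4 in total.
So at minimum 4 processes come before the turquoise process, putting the turquoise process no earlier than position 5. That position is achievable by scheduling exactly those predecessors first.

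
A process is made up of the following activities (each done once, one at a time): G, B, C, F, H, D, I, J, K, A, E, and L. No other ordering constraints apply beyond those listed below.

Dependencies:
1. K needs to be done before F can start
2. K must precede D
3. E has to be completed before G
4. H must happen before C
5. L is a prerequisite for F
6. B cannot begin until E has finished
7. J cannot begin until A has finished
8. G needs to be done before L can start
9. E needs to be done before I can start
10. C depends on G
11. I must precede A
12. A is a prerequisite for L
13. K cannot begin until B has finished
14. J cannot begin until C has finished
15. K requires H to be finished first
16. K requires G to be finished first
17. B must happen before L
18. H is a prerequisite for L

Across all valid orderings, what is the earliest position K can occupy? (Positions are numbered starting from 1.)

5

Every activity that must precede K has to come before it. Tracing all chains that end at K, those activities are: G, B, H, E — 4 in total.
With 4 mandatory predecessors, the earliest K can sit is position 4+1 = 5, and placing just those 4 first achieves it.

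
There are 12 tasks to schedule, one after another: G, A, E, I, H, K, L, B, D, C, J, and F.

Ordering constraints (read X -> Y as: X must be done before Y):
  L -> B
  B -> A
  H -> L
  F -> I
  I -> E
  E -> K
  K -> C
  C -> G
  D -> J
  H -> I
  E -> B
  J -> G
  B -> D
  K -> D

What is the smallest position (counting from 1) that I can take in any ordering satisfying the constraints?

The tasks that are forced before I, directly or transitively, are H, F. That's 2 tasks.
So at minimum 2 tasks come before I, putting I no earlier than position 3. That position is achievable by scheduling exactly those predecessors first.

3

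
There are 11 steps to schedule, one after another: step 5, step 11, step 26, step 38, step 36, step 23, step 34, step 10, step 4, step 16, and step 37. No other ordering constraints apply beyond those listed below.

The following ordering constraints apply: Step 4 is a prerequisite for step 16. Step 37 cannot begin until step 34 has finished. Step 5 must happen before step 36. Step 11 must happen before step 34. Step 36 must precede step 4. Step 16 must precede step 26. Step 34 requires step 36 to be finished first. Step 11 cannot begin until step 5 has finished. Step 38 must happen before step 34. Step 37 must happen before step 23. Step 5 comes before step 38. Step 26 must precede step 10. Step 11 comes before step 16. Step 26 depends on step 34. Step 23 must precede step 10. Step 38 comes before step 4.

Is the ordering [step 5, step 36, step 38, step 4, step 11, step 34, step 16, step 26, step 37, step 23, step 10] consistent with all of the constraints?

Going through the constraints one by one, each required predecessor appears earlier in the sequence than its dependent — e.g. step 5 (position 1) is before step 11 (position 5), as required.

Yes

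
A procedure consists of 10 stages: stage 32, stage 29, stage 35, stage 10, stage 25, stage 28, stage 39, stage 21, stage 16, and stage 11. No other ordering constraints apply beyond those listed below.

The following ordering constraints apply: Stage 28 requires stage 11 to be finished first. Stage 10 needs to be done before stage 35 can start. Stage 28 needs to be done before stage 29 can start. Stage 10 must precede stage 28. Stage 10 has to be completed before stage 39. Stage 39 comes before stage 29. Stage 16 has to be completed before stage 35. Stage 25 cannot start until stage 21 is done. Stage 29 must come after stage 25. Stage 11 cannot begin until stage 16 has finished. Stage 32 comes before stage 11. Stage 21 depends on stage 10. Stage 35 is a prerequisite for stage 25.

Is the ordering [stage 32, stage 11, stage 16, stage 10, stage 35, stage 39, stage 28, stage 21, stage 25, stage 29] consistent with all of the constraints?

Here stage 16 comes after stage 11.
That contradicts the constraint that stage 16 must precede stage 11.

No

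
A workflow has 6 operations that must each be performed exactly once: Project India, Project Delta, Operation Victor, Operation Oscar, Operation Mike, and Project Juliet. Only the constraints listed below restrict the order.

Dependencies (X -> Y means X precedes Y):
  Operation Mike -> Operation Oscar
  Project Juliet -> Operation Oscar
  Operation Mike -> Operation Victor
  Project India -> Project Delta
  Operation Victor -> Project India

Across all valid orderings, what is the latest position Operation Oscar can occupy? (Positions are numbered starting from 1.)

No constraint forces any operation after Operation Oscar, so it can be placed last, in position 6.

6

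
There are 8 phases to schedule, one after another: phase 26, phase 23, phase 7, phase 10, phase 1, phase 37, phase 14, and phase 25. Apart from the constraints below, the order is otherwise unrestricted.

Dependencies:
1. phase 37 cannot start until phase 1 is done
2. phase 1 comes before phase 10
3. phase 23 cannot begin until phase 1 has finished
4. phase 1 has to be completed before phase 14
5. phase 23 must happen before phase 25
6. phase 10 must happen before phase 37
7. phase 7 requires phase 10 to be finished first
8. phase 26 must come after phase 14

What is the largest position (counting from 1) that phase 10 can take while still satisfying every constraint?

6

Every phase that must follow phase 10 has to come after it. Tracing all chains starting from phase 10, those phases are: phase 7, phase 37 — 2 in total.
With 2 mandatory successors out of 8 phases total, the latest slot for phase 10 is 8−2 = 6, and it's reachable by doing all non-successors before phase 10.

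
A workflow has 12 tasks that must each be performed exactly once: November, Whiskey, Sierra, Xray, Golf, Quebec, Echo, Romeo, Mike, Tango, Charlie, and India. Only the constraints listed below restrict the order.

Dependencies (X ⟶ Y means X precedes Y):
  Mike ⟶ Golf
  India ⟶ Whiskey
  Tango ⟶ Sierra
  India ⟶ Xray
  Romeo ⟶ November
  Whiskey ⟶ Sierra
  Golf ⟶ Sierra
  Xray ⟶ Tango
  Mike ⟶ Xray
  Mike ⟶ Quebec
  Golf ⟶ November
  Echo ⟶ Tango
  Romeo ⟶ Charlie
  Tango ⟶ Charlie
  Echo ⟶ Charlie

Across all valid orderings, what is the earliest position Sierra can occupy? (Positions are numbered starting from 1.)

8

Every task that must precede Sierra has to come before it. Tracing all chains that end at Sierra, those tasks are: Whiskey, Xray, Golf, Echo, Mike, Tango, India — 7 in total.
So at minimum 7 tasks come before Sierra, putting Sierra no earlier than position 8. That position is achievable by scheduling exactly those predecessors first.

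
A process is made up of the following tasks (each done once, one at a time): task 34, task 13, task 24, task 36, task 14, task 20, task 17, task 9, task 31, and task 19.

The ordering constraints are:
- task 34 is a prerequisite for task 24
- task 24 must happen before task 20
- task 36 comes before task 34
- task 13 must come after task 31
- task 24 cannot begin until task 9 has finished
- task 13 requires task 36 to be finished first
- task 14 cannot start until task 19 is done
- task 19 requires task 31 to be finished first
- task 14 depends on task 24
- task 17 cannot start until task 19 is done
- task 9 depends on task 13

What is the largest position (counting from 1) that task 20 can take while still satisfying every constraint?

10

Nothing depends on task 20, so it can be the final task, position 10.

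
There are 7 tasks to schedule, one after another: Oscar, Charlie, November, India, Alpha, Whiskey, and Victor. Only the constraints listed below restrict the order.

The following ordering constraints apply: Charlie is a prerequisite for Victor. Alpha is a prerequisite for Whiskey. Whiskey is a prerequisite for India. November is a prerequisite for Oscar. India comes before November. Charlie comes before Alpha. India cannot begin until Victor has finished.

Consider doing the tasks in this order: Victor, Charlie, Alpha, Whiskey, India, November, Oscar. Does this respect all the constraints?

No

In the proposed order, Victor appears before Charlie.
That contradicts the constraint that Charlie must precede Victor.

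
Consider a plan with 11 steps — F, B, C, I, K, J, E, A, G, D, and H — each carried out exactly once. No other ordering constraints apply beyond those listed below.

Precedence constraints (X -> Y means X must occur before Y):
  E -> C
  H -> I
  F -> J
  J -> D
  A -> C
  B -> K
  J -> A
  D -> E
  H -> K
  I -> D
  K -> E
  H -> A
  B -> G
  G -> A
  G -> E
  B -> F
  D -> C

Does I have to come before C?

There is a constraint chain I → D → C.
Hence I necessarily comes before C.

Yes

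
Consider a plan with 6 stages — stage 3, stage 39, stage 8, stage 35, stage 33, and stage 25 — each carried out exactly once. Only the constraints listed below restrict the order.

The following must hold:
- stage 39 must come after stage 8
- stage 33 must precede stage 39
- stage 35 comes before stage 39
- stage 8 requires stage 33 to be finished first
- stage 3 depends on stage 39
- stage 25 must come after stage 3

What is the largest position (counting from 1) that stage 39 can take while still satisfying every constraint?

4

Every stage that must follow stage 39 has to come after it. Tracing all chains starting from stage 39, those stages are: stage 3, stage 25 — 2 in total.
With 2 mandatory successors out of 6 stages total, the latest slot for stage 39 is 6−2 = 4, and it's reachable by doing all non-successors before stage 39.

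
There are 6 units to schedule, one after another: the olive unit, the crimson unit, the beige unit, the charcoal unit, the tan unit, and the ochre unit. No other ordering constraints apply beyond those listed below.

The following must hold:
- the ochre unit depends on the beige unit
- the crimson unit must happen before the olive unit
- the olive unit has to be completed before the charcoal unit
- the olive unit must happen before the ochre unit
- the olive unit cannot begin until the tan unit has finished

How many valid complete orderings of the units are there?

The units with no prerequisites are the crimson unit, the beige unit, the tan unit; any of them can be placed first.
Enumerating by repeatedly choosing an available unit (one whose prerequisites are all placed) gives 18 distinct complete orderings.

18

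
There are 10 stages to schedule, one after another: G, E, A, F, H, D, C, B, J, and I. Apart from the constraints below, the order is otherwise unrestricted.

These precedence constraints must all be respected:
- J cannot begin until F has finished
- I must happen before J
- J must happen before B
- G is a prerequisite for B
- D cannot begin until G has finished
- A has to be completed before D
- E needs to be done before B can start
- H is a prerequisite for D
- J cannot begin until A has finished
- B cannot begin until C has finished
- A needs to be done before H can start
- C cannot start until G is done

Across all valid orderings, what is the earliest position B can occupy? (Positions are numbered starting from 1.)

8

Working backwards through the constraints from B, its full set of required predecessors is G, E, A, F, C, J, I — 7 of them.
So at minimum 7 stages come before B, putting B no earlier than position 8. That position is achievable by scheduling exactly those predecessors first.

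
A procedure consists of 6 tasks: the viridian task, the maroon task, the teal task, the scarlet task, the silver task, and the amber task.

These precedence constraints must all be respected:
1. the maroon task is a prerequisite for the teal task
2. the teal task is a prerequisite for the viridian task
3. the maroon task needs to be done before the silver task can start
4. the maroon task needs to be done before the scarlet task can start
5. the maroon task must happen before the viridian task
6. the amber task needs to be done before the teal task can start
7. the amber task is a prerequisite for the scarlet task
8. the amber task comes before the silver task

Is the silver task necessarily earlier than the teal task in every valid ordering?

The silver task and the teal task are not related by any chain of constraints.
A valid ordering placing the teal task before the silver task exists, so the answer is no.

No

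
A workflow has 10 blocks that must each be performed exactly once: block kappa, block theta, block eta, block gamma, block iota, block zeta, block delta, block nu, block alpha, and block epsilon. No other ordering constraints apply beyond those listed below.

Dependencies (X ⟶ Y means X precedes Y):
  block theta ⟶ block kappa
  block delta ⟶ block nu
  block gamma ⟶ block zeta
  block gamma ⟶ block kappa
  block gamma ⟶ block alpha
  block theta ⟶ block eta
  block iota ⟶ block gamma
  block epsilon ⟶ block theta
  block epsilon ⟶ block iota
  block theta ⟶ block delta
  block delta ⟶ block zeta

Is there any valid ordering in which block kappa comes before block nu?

Yes

The constraints leave block kappa and block nu unordered relative to each other; nothing requires block nu earlier.
So a valid ordering placing block kappa earlier than block nu exists.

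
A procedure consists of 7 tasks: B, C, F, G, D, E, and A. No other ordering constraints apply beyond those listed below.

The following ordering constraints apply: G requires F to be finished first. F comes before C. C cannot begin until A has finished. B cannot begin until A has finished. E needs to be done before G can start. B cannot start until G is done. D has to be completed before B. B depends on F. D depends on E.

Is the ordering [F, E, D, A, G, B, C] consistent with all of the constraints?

Checking each listed constraint against this order: for instance, F is in position 1 and C in position 7, so that constraint holds — and the remaining constraints check out the same way.

Yes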